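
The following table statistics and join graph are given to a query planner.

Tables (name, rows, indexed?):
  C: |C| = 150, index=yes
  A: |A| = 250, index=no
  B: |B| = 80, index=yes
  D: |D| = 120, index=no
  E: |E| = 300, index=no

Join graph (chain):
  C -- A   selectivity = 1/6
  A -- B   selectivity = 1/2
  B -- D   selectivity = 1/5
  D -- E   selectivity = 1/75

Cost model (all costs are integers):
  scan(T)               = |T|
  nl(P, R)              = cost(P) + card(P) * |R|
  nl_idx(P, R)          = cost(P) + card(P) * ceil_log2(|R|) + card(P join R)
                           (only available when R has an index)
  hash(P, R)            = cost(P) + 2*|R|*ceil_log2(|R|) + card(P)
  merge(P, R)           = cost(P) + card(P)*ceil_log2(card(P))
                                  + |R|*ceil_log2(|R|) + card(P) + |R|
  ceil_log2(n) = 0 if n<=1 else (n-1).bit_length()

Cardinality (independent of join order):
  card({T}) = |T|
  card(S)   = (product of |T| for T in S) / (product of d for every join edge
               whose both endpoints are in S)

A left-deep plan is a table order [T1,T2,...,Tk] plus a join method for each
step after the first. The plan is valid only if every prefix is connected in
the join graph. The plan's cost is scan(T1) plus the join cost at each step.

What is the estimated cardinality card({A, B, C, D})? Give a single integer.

6000000

Tables in S: A(250), B(80), C(150), D(120)
Edges inside S: C-A(d=6), A-B(d=2), B-D(d=5)
numerator = 250 * 80 * 150 * 120 = 360000000
denominator = 6 * 2 * 5 = 60
card(S) = 360000000 / 60 = 6000000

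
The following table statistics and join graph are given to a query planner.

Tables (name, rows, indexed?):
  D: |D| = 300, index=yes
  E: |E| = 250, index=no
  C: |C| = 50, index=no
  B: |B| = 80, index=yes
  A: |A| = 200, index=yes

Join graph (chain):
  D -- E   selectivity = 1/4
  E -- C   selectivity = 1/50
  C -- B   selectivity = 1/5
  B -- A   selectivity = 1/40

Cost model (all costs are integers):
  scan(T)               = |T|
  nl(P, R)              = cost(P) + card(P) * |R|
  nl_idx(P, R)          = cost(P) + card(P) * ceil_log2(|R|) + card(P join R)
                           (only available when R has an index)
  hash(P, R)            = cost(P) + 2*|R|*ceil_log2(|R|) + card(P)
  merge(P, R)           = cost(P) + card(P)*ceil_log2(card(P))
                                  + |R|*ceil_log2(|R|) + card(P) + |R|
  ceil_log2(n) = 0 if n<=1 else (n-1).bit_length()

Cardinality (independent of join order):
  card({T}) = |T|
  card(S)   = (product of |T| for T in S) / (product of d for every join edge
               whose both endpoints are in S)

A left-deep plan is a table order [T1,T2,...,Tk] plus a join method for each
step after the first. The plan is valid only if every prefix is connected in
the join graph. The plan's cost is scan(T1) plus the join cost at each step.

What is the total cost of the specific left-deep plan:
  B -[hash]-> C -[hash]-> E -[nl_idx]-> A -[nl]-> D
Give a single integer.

6057560

step 1: scan B: cost=80, card=80
step 2: join C via hash
    card(P join C) = 80*50/(5) = 800
    cost = 80 + 2*50*6 + 80 = 760
step 3: join E via hash
    card(P join E) = 800*250/(50) = 4000
    cost = 760 + 2*250*8 + 800 = 5560
step 4: join A via nl_idx
    card(P join A) = 4000*200/(40) = 20000
    cost = 5560 + 4000*8 + 20000 = 57560
step 5: join D via nl
    card(P join D) = 20000*300/(4) = 1500000
    cost = 57560 + 20000*300 = 6057560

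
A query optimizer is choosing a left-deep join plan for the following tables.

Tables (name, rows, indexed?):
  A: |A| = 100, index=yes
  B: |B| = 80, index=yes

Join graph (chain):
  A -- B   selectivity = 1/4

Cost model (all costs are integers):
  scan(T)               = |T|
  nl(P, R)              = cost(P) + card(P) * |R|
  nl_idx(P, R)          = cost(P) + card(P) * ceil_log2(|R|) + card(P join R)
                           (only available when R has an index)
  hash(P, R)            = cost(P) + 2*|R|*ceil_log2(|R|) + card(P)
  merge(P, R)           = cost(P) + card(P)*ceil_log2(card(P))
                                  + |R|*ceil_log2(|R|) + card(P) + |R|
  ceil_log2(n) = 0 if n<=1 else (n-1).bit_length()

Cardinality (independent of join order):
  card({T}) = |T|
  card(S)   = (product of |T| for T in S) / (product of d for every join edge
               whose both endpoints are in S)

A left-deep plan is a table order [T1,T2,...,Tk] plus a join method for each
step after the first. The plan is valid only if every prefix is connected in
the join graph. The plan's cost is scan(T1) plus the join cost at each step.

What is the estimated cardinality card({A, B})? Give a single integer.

Tables in S: A(100), B(80)
Edges inside S: A-B(d=4)
numerator = 100 * 80 = 8000
denominator = 4 = 4
card(S) = 8000 / 4 = 2000

2000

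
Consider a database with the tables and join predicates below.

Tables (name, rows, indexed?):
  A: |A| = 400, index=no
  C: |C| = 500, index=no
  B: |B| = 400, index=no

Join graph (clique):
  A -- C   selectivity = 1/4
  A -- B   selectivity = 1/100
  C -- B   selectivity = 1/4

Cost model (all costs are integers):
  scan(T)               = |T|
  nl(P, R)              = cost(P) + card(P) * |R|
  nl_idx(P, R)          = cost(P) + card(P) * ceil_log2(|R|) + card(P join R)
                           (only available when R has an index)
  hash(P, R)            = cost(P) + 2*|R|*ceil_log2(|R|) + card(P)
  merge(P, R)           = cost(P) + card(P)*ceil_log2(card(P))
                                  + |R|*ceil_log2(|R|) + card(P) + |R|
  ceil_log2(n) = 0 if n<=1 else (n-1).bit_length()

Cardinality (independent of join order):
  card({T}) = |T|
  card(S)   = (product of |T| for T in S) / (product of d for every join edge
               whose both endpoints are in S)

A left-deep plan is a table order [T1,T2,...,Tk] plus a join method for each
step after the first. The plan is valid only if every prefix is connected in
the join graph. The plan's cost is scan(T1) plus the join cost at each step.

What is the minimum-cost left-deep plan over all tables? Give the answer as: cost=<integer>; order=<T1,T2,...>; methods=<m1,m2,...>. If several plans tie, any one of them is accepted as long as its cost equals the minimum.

cost=18600; order=A,B,C; methods=hash,hash

Selinger DP (subsets sized 1..n):
  {A}: scan cost=400, card=400
  {C}: scan cost=500, card=500
  {B}: scan cost=400, card=400
  {AC}: card=50000; try (A,hash)→8200, (C,merge)→9400, (A,merge)→9500, (C,hash)→9800, (C,nl)→200400, (A,nl)→200500; best=8200 via (A,hash)
  {AB}: card=1600; try (B,hash)→8000, (A,hash)→8000, (B,merge)→8400, (A,merge)→8400, (B,nl)→160400, (A,nl)→160400; best=8000 via (B,hash)
  {BC}: card=50000; try (B,hash)→8200, (C,merge)→9400, (B,merge)→9500, (C,hash)→9800, (C,nl)→200400, (B,nl)→200500; best=8200 via (B,hash)
  {ABC}: card=50000; try (C,hash)→18600, (C,merge)→32200, (B,hash)→65400, (A,hash)→65400, (C,nl)→808000, (B,merge)→862200 …(+3); best=18600 via (C,hash)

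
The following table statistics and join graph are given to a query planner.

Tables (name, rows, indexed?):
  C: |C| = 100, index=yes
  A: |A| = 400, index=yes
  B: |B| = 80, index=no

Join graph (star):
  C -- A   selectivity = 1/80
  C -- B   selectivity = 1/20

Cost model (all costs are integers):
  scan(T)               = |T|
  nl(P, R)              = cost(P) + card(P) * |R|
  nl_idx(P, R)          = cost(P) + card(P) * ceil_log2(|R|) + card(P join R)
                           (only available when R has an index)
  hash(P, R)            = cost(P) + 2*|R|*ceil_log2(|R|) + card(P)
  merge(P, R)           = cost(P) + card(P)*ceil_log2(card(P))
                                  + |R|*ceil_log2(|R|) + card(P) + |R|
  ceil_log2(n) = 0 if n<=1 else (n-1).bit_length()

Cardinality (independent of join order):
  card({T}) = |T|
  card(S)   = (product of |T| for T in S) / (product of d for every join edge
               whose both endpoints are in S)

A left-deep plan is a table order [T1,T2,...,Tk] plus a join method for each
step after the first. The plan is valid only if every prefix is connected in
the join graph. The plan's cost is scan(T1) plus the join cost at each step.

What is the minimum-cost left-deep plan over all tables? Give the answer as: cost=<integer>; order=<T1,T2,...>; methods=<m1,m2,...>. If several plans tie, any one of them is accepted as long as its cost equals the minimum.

cost=3120; order=C,A,B; methods=nl_idx,hash

Selinger DP (subsets sized 1..n):
  {C}: scan cost=100, card=100
  {A}: scan cost=400, card=400
  {B}: scan cost=80, card=80
  {AC}: card=500; try (A,nl_idx)→1500, (C,hash)→2200, (C,nl_idx)→3700, (A,merge)→4900, (C,merge)→5200, (A,hash)→7400 …(+2); best=1500 via (A,nl_idx)
  {BC}: card=400; try (C,nl_idx)→1040, (B,hash)→1320, (C,merge)→1520, (B,merge)→1540, (C,hash)→1560, (C,nl)→8080 …(+1); best=1040 via (C,nl_idx)
  {ABC}: card=2000; try (B,hash)→3120, (A,nl_idx)→6640, (B,merge)→7140, (A,hash)→8640, (A,merge)→9040, (B,nl)→41500 …(+1); best=3120 via (B,hash)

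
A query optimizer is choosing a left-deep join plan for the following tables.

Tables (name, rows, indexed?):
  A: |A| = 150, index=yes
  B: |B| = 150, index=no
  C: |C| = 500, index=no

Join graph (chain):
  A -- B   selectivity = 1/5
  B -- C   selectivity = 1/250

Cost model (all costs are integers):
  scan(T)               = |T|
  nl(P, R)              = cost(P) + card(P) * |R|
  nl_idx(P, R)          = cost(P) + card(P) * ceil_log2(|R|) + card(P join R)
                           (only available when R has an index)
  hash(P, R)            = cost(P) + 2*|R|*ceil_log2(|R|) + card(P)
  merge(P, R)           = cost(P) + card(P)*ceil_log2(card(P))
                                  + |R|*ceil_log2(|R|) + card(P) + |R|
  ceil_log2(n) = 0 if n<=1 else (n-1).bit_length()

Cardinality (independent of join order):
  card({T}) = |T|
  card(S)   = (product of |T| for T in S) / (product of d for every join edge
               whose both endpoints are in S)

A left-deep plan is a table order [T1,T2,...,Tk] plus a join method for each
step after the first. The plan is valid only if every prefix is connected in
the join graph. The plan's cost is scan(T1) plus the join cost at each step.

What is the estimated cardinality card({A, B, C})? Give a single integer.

9000

Tables in S: A(150), B(150), C(500)
Edges inside S: A-B(d=5), B-C(d=250)
numerator = 150 * 150 * 500 = 11250000
denominator = 5 * 250 = 1250
card(S) = 11250000 / 1250 = 9000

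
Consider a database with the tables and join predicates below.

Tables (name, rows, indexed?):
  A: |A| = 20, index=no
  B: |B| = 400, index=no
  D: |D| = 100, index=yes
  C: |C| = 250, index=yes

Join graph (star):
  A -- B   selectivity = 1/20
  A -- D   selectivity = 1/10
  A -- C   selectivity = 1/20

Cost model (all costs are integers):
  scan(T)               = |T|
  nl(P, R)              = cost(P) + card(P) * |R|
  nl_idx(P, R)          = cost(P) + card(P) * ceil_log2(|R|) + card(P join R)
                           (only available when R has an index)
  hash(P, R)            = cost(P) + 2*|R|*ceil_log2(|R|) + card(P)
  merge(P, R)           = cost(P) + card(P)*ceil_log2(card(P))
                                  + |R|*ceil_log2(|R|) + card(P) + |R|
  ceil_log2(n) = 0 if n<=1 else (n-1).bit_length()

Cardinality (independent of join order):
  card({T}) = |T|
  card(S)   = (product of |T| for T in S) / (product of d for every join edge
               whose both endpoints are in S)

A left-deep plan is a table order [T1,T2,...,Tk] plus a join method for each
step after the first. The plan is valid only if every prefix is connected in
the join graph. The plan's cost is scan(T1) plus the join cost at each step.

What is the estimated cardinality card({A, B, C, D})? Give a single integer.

50000

Tables in S: A(20), B(400), C(250), D(100)
Edges inside S: A-B(d=20), A-D(d=10), A-C(d=20)
numerator = 20 * 400 * 250 * 100 = 200000000
denominator = 20 * 10 * 20 = 4000
card(S) = 200000000 / 4000 = 50000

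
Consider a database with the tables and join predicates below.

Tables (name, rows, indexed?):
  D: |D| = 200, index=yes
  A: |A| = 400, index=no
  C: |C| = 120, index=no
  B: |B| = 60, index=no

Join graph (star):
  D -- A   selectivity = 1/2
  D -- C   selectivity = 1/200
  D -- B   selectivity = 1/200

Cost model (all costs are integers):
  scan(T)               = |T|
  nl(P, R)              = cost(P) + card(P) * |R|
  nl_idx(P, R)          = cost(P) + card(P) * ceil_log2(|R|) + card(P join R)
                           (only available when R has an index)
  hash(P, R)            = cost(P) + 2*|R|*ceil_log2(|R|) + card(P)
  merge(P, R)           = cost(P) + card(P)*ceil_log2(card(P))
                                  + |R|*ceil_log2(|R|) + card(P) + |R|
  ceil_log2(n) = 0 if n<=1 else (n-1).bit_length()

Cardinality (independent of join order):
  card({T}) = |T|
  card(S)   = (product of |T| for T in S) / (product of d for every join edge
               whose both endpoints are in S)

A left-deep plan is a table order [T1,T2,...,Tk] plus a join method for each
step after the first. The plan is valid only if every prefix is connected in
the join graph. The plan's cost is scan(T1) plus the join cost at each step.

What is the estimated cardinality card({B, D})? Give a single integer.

Tables in S: B(60), D(200)
Edges inside S: D-B(d=200)
numerator = 60 * 200 = 12000
denominator = 200 = 200
card(S) = 12000 / 200 = 60

60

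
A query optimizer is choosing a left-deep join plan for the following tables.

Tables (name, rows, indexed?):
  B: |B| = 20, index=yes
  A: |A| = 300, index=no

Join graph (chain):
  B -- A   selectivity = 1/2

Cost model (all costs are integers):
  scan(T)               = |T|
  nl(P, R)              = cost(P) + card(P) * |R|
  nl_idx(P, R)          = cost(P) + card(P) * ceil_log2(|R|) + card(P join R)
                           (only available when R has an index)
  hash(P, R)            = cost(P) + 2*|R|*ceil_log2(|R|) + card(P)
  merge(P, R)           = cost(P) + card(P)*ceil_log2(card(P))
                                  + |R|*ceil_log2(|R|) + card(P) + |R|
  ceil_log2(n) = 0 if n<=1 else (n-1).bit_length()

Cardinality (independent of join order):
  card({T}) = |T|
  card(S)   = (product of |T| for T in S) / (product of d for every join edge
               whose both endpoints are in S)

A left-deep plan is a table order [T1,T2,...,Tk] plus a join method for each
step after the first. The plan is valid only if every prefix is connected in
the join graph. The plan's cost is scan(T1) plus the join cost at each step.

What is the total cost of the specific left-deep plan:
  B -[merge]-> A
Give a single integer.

3140

step 1: scan B: cost=20, card=20
step 2: join A via merge
    card(P join A) = 20*300/(2) = 3000
    cost = 20 + 20*5 + 300*9 + 20 + 300 = 3140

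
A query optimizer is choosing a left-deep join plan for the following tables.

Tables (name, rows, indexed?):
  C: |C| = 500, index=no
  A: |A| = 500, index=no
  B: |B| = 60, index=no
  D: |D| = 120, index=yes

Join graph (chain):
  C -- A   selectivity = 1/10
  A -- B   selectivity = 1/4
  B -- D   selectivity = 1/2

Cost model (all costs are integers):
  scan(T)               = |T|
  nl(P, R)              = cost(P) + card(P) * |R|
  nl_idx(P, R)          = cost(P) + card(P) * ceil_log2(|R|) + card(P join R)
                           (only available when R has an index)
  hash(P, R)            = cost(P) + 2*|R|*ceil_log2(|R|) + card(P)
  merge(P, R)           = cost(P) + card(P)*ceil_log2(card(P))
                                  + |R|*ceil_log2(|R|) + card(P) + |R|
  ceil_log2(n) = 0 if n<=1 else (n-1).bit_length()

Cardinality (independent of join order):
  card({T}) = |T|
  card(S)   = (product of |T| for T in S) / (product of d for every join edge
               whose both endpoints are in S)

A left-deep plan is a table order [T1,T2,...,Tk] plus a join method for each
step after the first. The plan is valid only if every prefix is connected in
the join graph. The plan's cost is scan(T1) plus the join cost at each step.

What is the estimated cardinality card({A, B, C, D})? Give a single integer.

Tables in S: A(500), B(60), C(500), D(120)
Edges inside S: C-A(d=10), A-B(d=4), B-D(d=2)
numerator = 500 * 60 * 500 * 120 = 1800000000
denominator = 10 * 4 * 2 = 80
card(S) = 1800000000 / 80 = 22500000

22500000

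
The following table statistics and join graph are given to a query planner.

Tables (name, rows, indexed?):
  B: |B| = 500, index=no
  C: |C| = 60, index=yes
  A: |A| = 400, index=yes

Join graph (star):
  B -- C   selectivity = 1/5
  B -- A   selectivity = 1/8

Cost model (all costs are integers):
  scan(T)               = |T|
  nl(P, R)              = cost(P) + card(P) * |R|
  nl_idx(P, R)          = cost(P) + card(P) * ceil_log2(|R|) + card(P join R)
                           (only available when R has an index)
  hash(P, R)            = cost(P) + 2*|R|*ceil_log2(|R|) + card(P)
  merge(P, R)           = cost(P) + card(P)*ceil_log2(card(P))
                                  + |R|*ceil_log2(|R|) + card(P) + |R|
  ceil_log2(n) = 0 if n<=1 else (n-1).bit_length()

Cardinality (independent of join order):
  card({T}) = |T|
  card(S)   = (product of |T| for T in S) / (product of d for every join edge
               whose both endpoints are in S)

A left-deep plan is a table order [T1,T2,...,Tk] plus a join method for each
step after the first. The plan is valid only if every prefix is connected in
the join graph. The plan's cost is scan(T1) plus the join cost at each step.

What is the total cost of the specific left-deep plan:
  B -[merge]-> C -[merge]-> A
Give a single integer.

93920

step 1: scan B: cost=500, card=500
step 2: join C via merge
    card(P join C) = 500*60/(5) = 6000
    cost = 500 + 500*9 + 60*6 + 500 + 60 = 5920
step 3: join A via merge
    card(P join A) = 6000*400/(8) = 300000
    cost = 5920 + 6000*13 + 400*9 + 6000 + 400 = 93920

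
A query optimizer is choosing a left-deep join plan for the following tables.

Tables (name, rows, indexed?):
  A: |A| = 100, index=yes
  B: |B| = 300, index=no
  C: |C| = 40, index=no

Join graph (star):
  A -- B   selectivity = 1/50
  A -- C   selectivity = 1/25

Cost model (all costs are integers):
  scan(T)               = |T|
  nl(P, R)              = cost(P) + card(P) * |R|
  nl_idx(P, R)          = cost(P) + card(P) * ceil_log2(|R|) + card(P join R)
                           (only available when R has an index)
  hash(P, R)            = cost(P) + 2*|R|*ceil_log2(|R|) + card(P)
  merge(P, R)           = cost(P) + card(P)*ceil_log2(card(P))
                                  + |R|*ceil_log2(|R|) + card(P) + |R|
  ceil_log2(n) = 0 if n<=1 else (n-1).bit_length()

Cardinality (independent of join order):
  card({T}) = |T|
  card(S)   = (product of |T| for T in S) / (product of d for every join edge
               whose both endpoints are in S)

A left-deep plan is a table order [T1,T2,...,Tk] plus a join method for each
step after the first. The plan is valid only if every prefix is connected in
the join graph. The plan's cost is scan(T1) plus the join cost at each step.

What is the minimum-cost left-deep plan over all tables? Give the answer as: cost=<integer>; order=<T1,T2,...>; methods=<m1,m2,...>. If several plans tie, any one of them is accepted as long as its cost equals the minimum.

cost=3080; order=B,A,C; methods=hash,hash

Selinger DP (subsets sized 1..n):
  {A}: scan cost=100, card=100
  {B}: scan cost=300, card=300
  {C}: scan cost=40, card=40
  {AB}: card=600; try (A,hash)→2000, (A,nl_idx)→3000, (B,merge)→3900, (A,merge)→4100, (B,hash)→5600, (B,nl)→30100 …(+1); best=2000 via (A,hash)
  {AC}: card=160; try (A,nl_idx)→480, (C,hash)→680, (A,merge)→1120, (C,merge)→1180, (A,hash)→1480, (A,nl)→4040 …(+1); best=480 via (A,nl_idx)
  {ABC}: card=960; try (C,hash)→3080, (B,merge)→4920, (B,hash)→6040, (C,merge)→8880, (C,nl)→26000, (B,nl)→48480; best=3080 via (C,hash)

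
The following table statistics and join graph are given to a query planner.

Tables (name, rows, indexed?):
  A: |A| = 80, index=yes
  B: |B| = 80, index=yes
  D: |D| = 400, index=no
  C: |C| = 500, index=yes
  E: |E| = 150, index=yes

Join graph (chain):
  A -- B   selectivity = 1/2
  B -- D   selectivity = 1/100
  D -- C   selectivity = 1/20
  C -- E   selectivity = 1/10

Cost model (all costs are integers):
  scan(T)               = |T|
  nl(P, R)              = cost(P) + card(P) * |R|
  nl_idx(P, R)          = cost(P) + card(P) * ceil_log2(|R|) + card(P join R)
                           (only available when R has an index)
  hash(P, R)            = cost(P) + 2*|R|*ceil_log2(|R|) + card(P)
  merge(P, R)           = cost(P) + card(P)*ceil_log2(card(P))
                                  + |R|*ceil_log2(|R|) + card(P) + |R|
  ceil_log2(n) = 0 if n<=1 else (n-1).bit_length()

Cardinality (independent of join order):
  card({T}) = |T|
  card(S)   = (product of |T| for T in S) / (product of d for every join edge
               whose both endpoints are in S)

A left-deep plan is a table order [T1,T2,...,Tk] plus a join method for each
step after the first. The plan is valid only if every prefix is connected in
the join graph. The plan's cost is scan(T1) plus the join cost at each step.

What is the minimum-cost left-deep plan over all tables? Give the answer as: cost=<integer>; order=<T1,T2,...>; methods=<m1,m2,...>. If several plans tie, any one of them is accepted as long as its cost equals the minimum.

Selinger DP (subsets sized 1..n):
  {A}: scan cost=80, card=80
  {B}: scan cost=80, card=80
  {D}: scan cost=400, card=400
  {C}: scan cost=500, card=500
  {E}: scan cost=150, card=150
  {AB}: card=3200; try (B,hash)→1280, (A,hash)→1280, (B,merge)→1360, (A,merge)→1360, (B,nl_idx)→3840, (A,nl_idx)→3840 …(+2); best=1280 via (B,hash)
  {BD}: card=320; try (B,hash)→1920, (B,nl_idx)→3520, (D,merge)→4720, (B,merge)→5040, (D,hash)→7360, (D,nl)→32080 …(+1); best=1920 via (B,hash)
  {CD}: card=10000; try (D,hash)→8200, (C,merge)→9400, (D,merge)→9500, (C,hash)→9800, (C,nl_idx)→14000, (C,nl)→200400 …(+1); best=8200 via (D,hash)
  {CE}: card=7500; try (E,hash)→3400, (C,merge)→6500, (E,merge)→6850, (C,nl_idx)→9000, (C,hash)→9300, (E,nl_idx)→12000 …(+2); best=3400 via (E,hash)
  {ABD}: card=12800; try (A,hash)→3360, (A,merge)→5760, (D,hash)→11680, (A,nl_idx)→16960, (A,nl)→27520, (D,merge)→46880 …(+1); best=3360 via (A,hash)
  {BCD}: card=8000; try (C,merge)→10120, (C,hash)→11240, (C,nl_idx)→12800, (B,hash)→19320, (B,nl_idx)→86200, (B,merge)→158840 …(+2); best=10120 via (C,merge)
  {CDE}: card=150000; try (D,hash)→18100, (E,hash)→20600, (D,merge)→112400, (E,merge)→159550, (E,nl_idx)→238200, (E,nl)→1508200 …(+1); best=18100 via (D,hash)
  {ABCD}: card=320000; try (A,hash)→19240, (C,hash)→25160, (A,merge)→122760, (C,merge)→200360, (A,nl_idx)→386120, (C,nl_idx)→438560 …(+2); best=19240 via (A,hash)
  {BCDE}: card=120000; try (E,hash)→20520, (E,merge)→123470, (B,hash)→169220, (E,nl_idx)→194120, (B,nl_idx)→1188100, (E,nl)→1210120 …(+2); best=20520 via (E,hash)
  {ABCDE}: card=4800000; try (A,hash)→141640, (E,hash)→341640, (A,merge)→2181160, (A,nl_idx)→5660520, (E,merge)→6420590, (E,nl_idx)→7379240 …(+2); best=141640 via (A,hash)

cost=141640; order=D,B,C,E,A; methods=hash,merge,hash,hash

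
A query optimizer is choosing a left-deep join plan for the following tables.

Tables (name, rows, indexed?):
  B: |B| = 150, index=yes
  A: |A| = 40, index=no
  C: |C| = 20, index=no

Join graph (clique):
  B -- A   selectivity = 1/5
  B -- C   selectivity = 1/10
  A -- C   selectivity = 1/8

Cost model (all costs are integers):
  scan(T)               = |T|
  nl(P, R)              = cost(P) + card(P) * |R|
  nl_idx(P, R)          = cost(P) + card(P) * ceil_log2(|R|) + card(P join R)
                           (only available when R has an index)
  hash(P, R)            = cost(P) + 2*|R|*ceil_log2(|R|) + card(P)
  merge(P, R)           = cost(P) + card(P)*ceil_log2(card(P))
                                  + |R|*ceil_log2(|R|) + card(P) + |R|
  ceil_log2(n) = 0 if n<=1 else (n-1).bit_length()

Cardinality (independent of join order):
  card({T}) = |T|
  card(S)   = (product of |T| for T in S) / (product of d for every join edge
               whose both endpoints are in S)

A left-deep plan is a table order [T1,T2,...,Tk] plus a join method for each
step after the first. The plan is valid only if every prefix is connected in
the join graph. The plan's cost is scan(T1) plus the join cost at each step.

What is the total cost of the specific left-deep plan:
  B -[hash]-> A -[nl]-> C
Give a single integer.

step 1: scan B: cost=150, card=150
step 2: join A via hash
    card(P join A) = 150*40/(5) = 1200
    cost = 150 + 2*40*6 + 150 = 780
step 3: join C via nl
    card(P join C) = 1200*20/(10*8) = 300
    cost = 780 + 1200*20 = 24780

24780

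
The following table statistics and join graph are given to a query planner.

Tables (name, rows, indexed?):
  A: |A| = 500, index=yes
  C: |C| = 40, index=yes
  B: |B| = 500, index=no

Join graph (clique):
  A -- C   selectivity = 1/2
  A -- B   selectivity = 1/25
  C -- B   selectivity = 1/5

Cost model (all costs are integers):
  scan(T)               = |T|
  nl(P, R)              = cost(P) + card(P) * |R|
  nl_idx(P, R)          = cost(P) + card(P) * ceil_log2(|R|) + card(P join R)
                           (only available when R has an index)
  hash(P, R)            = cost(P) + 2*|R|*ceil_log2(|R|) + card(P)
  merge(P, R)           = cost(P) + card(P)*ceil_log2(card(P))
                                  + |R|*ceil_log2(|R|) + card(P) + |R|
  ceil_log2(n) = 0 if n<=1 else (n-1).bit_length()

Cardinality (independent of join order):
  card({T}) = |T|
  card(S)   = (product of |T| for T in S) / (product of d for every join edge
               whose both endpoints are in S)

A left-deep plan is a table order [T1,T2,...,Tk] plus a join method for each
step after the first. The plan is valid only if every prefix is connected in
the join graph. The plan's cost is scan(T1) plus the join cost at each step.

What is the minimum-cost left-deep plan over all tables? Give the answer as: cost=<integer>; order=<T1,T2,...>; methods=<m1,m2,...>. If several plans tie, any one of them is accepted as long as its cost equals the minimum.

cost=14480; order=B,C,A; methods=hash,hash

Selinger DP (subsets sized 1..n):
  {A}: scan cost=500, card=500
  {C}: scan cost=40, card=40
  {B}: scan cost=500, card=500
  {AC}: card=10000; try (C,hash)→1480, (A,merge)→5320, (C,merge)→5780, (A,hash)→9080, (A,nl_idx)→10400, (C,nl_idx)→13500 …(+2); best=1480 via (C,hash)
  {AB}: card=10000; try (B,hash)→10000, (A,hash)→10000, (B,merge)→10500, (A,merge)→10500, (A,nl_idx)→15000, (B,nl)→250500 …(+1); best=10000 via (B,hash)
  {BC}: card=4000; try (C,hash)→1480, (B,merge)→5320, (C,merge)→5780, (C,nl_idx)→7500, (B,hash)→9080, (B,nl)→20040 …(+1); best=1480 via (C,hash)
  {ABC}: card=40000; try (A,hash)→14480, (C,hash)→20480, (B,hash)→20480, (A,merge)→58480, (A,nl_idx)→77480, (C,nl_idx)→110000 …(+5); best=14480 via (A,hash)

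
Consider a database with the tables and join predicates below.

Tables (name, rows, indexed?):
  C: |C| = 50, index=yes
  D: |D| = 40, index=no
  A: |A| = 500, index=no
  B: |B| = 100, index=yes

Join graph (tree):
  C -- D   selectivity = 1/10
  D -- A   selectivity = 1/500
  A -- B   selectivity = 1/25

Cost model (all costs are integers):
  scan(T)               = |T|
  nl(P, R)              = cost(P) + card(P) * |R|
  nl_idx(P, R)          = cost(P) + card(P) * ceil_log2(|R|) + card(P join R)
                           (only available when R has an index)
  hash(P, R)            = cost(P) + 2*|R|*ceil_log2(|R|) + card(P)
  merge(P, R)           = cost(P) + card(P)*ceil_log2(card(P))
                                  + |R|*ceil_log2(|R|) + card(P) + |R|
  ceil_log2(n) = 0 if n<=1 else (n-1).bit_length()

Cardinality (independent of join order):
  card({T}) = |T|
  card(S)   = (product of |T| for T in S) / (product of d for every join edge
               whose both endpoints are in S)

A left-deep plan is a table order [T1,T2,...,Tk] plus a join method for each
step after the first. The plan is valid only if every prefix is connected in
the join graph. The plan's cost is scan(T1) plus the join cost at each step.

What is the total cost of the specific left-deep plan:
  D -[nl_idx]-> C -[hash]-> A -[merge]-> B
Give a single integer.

12280

step 1: scan D: cost=40, card=40
step 2: join C via nl_idx
    card(P join C) = 40*50/(10) = 200
    cost = 40 + 40*6 + 200 = 480
step 3: join A via hash
    card(P join A) = 200*500/(500) = 200
    cost = 480 + 2*500*9 + 200 = 9680
step 4: join B via merge
    card(P join B) = 200*100/(25) = 800
    cost = 9680 + 200*8 + 100*7 + 200 + 100 = 12280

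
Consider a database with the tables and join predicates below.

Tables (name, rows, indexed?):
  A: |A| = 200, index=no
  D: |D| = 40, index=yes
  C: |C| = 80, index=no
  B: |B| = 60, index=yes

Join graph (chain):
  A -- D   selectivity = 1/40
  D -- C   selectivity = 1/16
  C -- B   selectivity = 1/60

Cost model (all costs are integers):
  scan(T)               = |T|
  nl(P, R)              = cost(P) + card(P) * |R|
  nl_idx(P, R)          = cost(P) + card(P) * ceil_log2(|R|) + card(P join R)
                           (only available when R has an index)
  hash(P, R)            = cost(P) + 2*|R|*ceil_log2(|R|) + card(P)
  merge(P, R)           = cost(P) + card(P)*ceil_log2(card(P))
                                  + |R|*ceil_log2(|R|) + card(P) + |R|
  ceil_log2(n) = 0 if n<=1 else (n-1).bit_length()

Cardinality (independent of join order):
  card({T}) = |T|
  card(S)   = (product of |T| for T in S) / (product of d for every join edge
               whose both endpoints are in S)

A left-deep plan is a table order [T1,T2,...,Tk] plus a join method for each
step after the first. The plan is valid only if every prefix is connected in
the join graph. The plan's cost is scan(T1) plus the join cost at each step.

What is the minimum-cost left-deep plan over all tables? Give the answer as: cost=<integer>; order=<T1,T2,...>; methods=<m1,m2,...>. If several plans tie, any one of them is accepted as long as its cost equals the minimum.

cost=3920; order=A,D,C,B; methods=hash,hash,hash

Selinger DP (subsets sized 1..n):
  {A}: scan cost=200, card=200
  {D}: scan cost=40, card=40
  {C}: scan cost=80, card=80
  {B}: scan cost=60, card=60
  {AD}: card=200; try (D,hash)→880, (D,nl_idx)→1600, (A,merge)→2120, (D,merge)→2280, (A,hash)→3280, (A,nl)→8040 …(+1); best=880 via (D,hash)
  {CD}: card=200; try (D,hash)→640, (D,nl_idx)→760, (C,merge)→960, (D,merge)→1000, (C,hash)→1200, (C,nl)→3240 …(+1); best=640 via (D,hash)
  {BC}: card=80; try (B,nl_idx)→640, (B,hash)→880, (C,merge)→1120, (B,merge)→1140, (C,hash)→1240, (C,nl)→4860 …(+1); best=640 via (B,nl_idx)
  {ACD}: card=1000; try (C,hash)→2200, (C,merge)→3320, (A,hash)→4040, (A,merge)→4240, (C,nl)→16880, (A,nl)→40640; best=2200 via (C,hash)
  {BCD}: card=200; try (D,hash)→1200, (D,nl_idx)→1320, (D,merge)→1560, (B,hash)→1560, (B,nl_idx)→2040, (B,merge)→2860 …(+2); best=1200 via (D,hash)
  {ABCD}: card=1000; try (B,hash)→3920, (A,hash)→4600, (A,merge)→4800, (B,nl_idx)→9200, (B,merge)→13620, (A,nl)→41200 …(+1); best=3920 via (B,hash)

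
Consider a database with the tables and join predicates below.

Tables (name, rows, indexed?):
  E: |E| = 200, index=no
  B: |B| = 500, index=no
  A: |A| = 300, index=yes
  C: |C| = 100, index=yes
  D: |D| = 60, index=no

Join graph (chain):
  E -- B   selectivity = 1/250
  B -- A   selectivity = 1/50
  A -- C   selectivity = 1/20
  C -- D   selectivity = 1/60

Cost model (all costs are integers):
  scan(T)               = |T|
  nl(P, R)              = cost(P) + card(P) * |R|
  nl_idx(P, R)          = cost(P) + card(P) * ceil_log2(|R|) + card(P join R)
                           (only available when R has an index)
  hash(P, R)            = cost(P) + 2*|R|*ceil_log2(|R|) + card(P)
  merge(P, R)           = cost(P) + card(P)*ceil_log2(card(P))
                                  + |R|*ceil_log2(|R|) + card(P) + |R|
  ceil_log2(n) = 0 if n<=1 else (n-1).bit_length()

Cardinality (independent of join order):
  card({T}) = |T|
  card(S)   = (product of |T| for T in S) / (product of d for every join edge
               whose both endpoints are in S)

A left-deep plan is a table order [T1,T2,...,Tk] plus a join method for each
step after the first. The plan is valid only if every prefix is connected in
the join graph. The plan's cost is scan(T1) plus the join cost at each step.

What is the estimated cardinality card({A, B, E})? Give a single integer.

2400

Tables in S: A(300), B(500), E(200)
Edges inside S: E-B(d=250), B-A(d=50)
numerator = 300 * 500 * 200 = 30000000
denominator = 250 * 50 = 12500
card(S) = 30000000 / 12500 = 2400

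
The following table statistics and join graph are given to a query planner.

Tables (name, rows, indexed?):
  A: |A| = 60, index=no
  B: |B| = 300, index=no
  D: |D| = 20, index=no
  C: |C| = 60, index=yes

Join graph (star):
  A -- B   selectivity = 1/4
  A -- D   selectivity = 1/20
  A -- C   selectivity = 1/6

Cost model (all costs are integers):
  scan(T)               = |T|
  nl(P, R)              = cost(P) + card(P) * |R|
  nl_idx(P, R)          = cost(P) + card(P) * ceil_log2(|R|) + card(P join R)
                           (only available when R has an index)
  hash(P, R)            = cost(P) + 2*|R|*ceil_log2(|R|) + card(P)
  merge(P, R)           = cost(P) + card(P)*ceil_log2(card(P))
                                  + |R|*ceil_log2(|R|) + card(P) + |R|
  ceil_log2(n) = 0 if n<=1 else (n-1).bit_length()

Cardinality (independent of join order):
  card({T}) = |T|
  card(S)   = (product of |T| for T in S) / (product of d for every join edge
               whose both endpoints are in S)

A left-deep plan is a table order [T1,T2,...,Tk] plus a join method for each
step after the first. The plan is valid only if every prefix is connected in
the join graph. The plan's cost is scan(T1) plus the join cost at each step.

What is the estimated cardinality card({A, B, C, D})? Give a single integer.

Tables in S: A(60), B(300), C(60), D(20)
Edges inside S: A-B(d=4), A-D(d=20), A-C(d=6)
numerator = 60 * 300 * 60 * 20 = 21600000
denominator = 4 * 20 * 6 = 480
card(S) = 21600000 / 480 = 45000

45000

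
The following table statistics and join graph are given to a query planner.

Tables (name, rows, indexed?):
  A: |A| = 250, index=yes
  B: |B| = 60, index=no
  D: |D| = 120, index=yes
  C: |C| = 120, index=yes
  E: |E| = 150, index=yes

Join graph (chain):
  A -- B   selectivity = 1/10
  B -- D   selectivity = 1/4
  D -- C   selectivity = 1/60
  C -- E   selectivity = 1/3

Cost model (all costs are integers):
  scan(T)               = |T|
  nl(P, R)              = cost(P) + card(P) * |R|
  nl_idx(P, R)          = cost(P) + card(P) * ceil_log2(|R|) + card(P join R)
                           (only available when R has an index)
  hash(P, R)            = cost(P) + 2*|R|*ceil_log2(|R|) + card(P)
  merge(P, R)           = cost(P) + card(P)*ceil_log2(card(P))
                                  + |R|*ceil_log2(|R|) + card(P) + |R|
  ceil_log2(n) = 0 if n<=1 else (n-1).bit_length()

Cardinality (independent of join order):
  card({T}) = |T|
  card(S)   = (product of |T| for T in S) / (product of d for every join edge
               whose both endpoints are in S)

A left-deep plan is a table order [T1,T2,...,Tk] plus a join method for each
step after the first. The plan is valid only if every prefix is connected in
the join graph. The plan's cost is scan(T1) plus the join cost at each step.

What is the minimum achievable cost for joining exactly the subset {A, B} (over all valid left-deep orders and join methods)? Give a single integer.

1220

Selinger DP over subsets of {A,B}:
  {A}: scan cost=250, card=250
  {B}: scan cost=60, card=60
  {AB}: card=1500; try (B,hash)→1220, (A,nl_idx)→2040, (A,merge)→2730, (B,merge)→2920, (A,hash)→4120, (A,nl)→15060 …(+1); best=1220 via (B,hash)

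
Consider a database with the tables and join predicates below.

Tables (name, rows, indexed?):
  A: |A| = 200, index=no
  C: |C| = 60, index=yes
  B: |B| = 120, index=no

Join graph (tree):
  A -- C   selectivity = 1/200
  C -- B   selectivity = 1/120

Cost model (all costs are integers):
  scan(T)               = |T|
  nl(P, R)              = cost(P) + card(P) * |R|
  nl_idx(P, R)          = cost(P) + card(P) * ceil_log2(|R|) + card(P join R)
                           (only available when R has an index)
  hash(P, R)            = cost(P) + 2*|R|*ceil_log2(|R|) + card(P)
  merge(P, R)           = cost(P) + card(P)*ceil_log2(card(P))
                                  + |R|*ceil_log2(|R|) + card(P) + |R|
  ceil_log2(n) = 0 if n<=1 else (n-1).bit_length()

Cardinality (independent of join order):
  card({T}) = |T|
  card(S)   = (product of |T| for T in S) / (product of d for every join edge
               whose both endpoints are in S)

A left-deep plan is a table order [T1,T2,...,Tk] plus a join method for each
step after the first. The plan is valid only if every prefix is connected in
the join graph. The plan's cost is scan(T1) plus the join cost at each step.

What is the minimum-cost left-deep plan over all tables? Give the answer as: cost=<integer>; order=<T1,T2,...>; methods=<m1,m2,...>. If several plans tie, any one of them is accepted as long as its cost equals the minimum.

Selinger DP (subsets sized 1..n):
  {A}: scan cost=200, card=200
  {C}: scan cost=60, card=60
  {B}: scan cost=120, card=120
  {AC}: card=60; try (C,hash)→1120, (C,nl_idx)→1460, (A,merge)→2280, (C,merge)→2420, (A,hash)→3320, (A,nl)→12060 …(+1); best=1120 via (C,hash)
  {BC}: card=60; try (C,nl_idx)→900, (C,hash)→960, (B,merge)→1440, (C,merge)→1500, (B,hash)→1800, (B,nl)→7260 …(+1); best=900 via (C,nl_idx)
  {ABC}: card=60; try (B,merge)→2500, (B,hash)→2860, (A,merge)→3120, (A,hash)→4160, (B,nl)→8320, (A,nl)→12900; best=2500 via (B,merge)

cost=2500; order=A,C,B; methods=hash,merge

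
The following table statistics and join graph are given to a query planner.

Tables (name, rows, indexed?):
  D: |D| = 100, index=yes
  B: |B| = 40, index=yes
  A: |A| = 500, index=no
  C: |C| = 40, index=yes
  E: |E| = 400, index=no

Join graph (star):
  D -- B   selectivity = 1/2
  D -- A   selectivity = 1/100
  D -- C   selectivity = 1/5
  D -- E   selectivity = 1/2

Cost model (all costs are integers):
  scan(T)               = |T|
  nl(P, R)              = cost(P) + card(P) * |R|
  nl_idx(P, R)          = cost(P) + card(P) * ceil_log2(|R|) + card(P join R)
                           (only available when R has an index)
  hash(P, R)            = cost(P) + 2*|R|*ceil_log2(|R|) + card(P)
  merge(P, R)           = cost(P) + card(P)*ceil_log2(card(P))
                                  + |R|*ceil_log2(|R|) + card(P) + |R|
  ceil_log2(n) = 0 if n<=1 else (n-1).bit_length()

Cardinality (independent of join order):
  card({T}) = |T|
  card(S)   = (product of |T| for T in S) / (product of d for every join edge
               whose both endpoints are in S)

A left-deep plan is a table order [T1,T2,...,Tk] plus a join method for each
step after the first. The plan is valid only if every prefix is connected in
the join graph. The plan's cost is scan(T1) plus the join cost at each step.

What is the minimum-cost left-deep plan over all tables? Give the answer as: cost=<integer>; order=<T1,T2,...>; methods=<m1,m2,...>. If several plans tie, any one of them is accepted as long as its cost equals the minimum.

Selinger DP (subsets sized 1..n):
  {D}: scan cost=100, card=100
  {B}: scan cost=40, card=40
  {A}: scan cost=500, card=500
  {C}: scan cost=40, card=40
  {E}: scan cost=400, card=400
  {BD}: card=2000; try (B,hash)→680, (D,merge)→1120, (B,merge)→1180, (D,hash)→1480, (D,nl_idx)→2320, (B,nl_idx)→2700 …(+2); best=680 via (B,hash)
  {AD}: card=500; try (D,hash)→2400, (D,nl_idx)→4500, (A,merge)→5900, (D,merge)→6300, (A,hash)→9200, (A,nl)→50100 …(+1); best=2400 via (D,hash)
  {CD}: card=800; try (C,hash)→680, (D,merge)→1120, (D,nl_idx)→1120, (C,merge)→1180, (D,hash)→1480, (C,nl_idx)→1500 …(+2); best=680 via (C,hash)
  {DE}: card=20000; try (D,hash)→2200, (E,merge)→4900, (D,merge)→5200, (E,hash)→7400, (D,nl_idx)→23200, (E,nl)→40100 …(+1); best=2200 via (D,hash)
  {ABD}: card=10000; try (B,hash)→3380, (B,merge)→7680, (A,hash)→11680, (B,nl_idx)→15400, (B,nl)→22400, (A,merge)→29680 …(+1); best=3380 via (B,hash)
  {BCD}: card=16000; try (B,hash)→1960, (C,hash)→3160, (B,merge)→9760, (B,nl_idx)→21480, (C,merge)→24960, (C,nl_idx)→28680 …(+2); best=1960 via (B,hash)
  {BDE}: card=400000; try (E,hash)→9880, (B,hash)→22680, (E,merge)→28680, (B,merge)→322480, (B,nl_idx)→522200, (E,nl)→800680 …(+1); best=9880 via (E,hash)
  {ACD}: card=4000; try (C,hash)→3380, (C,merge)→7680, (C,nl_idx)→9400, (A,hash)→10480, (A,merge)→14480, (C,nl)→22400 …(+1); best=3380 via (C,hash)
  {ADE}: card=100000; try (E,hash)→10100, (E,merge)→11400, (A,hash)→31200, (E,nl)→202400, (A,merge)→327200, (A,nl)→10002200; best=10100 via (E,hash)
  {CDE}: card=160000; try (E,hash)→8680, (E,merge)→13480, (C,hash)→22680, (C,nl_idx)→282200, (E,nl)→320680, (C,merge)→322480 …(+1); best=8680 via (E,hash)
  {ABCD}: card=80000; try (B,hash)→7860, (C,hash)→13860, (A,hash)→26960, (B,merge)→55660, (B,nl_idx)→107380, (C,nl_idx)→143380 …(+5); best=7860 via (B,hash)
  {ABDE}: card=2000000; try (E,hash)→20580, (B,hash)→110580, (E,merge)→157380, (A,hash)→418880, (B,merge)→1810380, (B,nl_idx)→2610100 …(+4); best=20580 via (E,hash)
  {BCDE}: card=3200000; try (E,hash)→25160, (B,hash)→169160, (E,merge)→245960, (C,hash)→410360, (B,merge)→3048960, (B,nl_idx)→4168680 …(+5); best=25160 via (E,hash)
  {ACDE}: card=800000; try (E,hash)→14580, (E,merge)→59380, (C,hash)→110580, (A,hash)→177680, (C,nl_idx)→1410100, (E,nl)→1603380 …(+4); best=14580 via (E,hash)
  {ABCDE}: card=16000000; try (E,hash)→95060, (B,hash)→815060, (E,merge)→1451860, (C,hash)→2021060, (A,hash)→3234160, (B,merge)→16814860 …(+8); best=95060 via (E,hash)

cost=95060; order=A,D,C,B,E; methods=hash,hash,hash,hash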